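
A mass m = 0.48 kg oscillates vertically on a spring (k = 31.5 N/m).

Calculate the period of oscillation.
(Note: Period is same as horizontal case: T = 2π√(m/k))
T = 2π√(m/k) = 2π√(0.48/31.5) = 0.7756 s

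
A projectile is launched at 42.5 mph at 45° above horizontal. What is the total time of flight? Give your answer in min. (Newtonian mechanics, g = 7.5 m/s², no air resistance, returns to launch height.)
T = 2v₀sin(θ)/g (with unit conversion) = 0.05971 min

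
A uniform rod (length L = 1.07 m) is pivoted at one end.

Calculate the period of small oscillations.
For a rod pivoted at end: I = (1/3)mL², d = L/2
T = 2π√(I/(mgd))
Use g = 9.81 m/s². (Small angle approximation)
I/m = (1/3)L² = 0.3816 m²; d = L/2 = 0.535 m
T = 2π√(I/(mgd)) = 2π√(0.3816/(9.81×0.535)) = 1.694 s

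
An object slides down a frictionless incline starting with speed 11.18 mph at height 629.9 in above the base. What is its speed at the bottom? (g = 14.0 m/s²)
½mv₀² + mgh = ½mv² → v = √(v₀² + 2gh) = √(4.998² + 2×14.0×16) = 21.75 m/s = 48.65 mph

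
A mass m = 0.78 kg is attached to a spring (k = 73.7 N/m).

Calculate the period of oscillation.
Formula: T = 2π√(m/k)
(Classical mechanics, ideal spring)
T = 2π√(m/k) = 2π√(0.78/73.7) = 0.6464 s; f = 1/T = 1.547 Hz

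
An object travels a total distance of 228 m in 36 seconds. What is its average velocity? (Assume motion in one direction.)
v_avg = Δd / Δt = 228 / 36 = 6.33 m/s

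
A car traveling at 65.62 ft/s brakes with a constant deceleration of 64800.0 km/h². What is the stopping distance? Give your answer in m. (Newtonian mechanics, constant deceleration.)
d = v₀² / (2a) (with unit conversion) = 40.0 m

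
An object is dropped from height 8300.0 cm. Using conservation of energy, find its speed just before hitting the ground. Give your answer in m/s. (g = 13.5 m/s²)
mgh = ½mv² → v = √(2gh) = √(2×13.5×83) = 47.34 m/s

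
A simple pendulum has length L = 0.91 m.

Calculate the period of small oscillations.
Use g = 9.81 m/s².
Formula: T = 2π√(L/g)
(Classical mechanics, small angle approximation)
T = 2π√(L/g) = 2π√(0.91/9.81) = 1.914 s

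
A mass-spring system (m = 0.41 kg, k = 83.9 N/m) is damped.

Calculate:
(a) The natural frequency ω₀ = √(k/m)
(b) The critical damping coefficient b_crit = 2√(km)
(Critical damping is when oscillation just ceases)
ω₀ = √(k/m) = √(83.9/0.41) = 14.31 rad/s
b_crit = 2√(km) = 2√(83.9×0.41) = 11.73 kg/s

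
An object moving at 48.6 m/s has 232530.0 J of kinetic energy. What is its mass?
KE = ½mv² → m = 2KE/v² = 2×232530.0/48.6² = 196.9 kg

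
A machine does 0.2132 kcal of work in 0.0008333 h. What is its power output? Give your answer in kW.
P = W/t = 892 J / 3 s = 297.4 W = 0.2974 kW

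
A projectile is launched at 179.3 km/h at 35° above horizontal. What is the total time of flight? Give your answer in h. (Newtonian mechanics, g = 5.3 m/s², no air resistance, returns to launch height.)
T = 2v₀sin(θ)/g (with unit conversion) = 0.002994 h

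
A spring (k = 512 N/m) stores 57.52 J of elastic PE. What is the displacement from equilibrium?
PE = ½kx² → x = √(2PE/k) = √(2×57.52/512) = 0.474 m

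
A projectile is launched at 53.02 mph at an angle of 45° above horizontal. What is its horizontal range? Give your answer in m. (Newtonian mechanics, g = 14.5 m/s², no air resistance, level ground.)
R = v₀² sin(2θ) / g (with unit conversion) = 38.74 m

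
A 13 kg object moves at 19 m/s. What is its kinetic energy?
KE = ½mv² = ½×13×19² = 2346.5 J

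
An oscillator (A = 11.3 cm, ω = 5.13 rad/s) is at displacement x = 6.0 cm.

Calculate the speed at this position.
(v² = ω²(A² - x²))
v = ω√(A² − x²) = 5.13×√(0.113² − 0.06²) = 0.4912 m/s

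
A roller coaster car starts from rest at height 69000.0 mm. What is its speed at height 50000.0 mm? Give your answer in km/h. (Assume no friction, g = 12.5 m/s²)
mgh₁ = ½mv₂² + mgh₂ → v₂ = √(2g(h₁−h₂)) = √(2×12.5×(69−50)) = 21.79 m/s = 78.46 km/h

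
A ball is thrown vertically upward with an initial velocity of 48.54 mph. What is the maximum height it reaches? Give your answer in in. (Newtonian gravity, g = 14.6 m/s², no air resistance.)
h_max = v₀²/(2g) (with unit conversion) = 634.9 in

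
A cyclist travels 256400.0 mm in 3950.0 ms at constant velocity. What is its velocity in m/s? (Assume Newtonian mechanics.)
v = d/t (with unit conversion) = 64.91 m/s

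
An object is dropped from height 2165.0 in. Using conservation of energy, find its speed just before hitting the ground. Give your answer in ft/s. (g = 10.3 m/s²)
mgh = ½mv² → v = √(2gh) = √(2×10.3×54.99) = 33.66 m/s = 110.4 ft/s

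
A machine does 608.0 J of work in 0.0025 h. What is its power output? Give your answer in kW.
P = W/t = 608 J / 9 s = 67.56 W = 0.06756 kW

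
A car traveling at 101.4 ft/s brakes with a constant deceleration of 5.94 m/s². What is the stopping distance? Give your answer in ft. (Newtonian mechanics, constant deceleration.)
d = v₀² / (2a) (with unit conversion) = 263.8 ft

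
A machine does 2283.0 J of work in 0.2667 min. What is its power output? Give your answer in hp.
P = W/t = 2283 J / 16 s = 142.7 W = 0.1913 hp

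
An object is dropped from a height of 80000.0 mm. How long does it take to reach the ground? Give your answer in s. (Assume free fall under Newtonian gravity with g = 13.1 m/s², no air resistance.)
t = √(2h/g) (with unit conversion) = 3.495 s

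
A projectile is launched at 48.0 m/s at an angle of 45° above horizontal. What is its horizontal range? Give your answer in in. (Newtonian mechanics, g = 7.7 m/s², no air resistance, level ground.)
R = v₀² sin(2θ) / g (with unit conversion) = 11780.0 in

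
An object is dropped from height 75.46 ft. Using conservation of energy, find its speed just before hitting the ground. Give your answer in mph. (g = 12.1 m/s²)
mgh = ½mv² → v = √(2gh) = √(2×12.1×23) = 23.59 m/s = 52.77 mph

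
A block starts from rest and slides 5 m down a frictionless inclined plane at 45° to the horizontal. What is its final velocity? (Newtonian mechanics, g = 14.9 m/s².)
a = g sin(θ) = 14.9 × sin(45°) = 10.54 m/s²
v = √(2ad) = √(2 × 10.54 × 5) = 10.26 m/s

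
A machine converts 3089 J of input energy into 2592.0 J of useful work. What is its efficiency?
η = W_out/W_in = 2592.0/3089 = 0.8391 = 83.91%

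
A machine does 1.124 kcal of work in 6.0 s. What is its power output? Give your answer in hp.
P = W/t = 4703 J / 6 s = 783.8 W = 1.051 hp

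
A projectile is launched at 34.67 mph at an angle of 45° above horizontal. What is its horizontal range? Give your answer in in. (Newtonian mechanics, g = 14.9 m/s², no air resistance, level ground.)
R = v₀² sin(2θ) / g (with unit conversion) = 634.7 in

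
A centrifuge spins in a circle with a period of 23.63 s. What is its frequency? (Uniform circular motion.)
f = 1/T = 1/23.63 = 0.0423 Hz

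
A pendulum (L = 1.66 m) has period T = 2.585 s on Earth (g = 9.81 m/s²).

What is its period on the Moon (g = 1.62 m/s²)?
T = 2π√(L/g), so T_moon/T_earth = √(g_earth/g_moon)
T_moon = 2π√(1.66/1.62) = 6.36 s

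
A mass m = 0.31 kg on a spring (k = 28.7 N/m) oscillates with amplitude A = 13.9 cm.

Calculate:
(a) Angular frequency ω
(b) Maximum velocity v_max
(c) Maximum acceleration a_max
ω = √(k/m) = √(28.7/0.31) = 9.622 rad/s
v_max = ωA = 9.622×0.139 = 1.337 m/s
a_max = ω²A = 9.622²×0.139 = 12.87 m/s²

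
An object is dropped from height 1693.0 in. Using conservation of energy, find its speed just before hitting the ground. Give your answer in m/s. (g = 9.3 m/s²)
mgh = ½mv² → v = √(2gh) = √(2×9.3×43) = 28.28 m/s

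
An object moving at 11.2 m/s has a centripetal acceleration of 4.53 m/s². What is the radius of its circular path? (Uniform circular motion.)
r = v²/a_c = 11.2²/4.53 = 27.69 m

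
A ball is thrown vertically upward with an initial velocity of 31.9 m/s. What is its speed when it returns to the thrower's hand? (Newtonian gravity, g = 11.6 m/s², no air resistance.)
By conservation of energy, the ball returns at the same speed = 31.9 m/s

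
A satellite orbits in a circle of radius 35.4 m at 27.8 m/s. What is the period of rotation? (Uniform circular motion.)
T = 2πr/v = 2π×35.4/27.8 = 8.0 s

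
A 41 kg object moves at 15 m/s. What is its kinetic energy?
KE = ½mv² = ½×41×15² = 4612.5 J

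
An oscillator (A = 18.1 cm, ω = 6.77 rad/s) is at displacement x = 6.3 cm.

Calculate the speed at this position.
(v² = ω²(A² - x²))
v = ω√(A² − x²) = 6.77×√(0.181² − 0.063²) = 1.149 m/s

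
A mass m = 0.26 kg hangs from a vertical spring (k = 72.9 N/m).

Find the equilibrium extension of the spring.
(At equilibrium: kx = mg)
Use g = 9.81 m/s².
x_eq = mg/k = 0.26×9.81/72.9 = 0.03499 m = 3.499 cm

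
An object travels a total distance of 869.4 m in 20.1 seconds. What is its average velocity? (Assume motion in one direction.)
v_avg = Δd / Δt = 869.4 / 20.1 = 43.25 m/s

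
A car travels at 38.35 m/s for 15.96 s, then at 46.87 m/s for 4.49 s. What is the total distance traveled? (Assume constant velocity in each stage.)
d₁ = v₁t₁ = 38.35 × 15.96 = 612.066 m
d₂ = v₂t₂ = 46.87 × 4.49 = 210.446 m
d_total = 612.066 + 210.446 = 822.51 m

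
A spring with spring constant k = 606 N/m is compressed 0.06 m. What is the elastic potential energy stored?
PE = ½kx² = ½×606×0.06² = 1.091 J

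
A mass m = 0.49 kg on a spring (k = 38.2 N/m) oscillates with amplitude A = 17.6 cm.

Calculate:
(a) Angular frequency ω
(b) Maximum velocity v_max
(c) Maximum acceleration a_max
ω = √(k/m) = √(38.2/0.49) = 8.829 rad/s
v_max = ωA = 8.829×0.176 = 1.554 m/s
a_max = ω²A = 8.829²×0.176 = 13.72 m/s²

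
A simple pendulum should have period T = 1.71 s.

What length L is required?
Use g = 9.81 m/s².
T = 2π√(L/g) → L = g(T/2π)² = 9.81×(1.71/2π)² = 0.7266 m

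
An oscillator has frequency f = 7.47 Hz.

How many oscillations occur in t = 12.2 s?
n = f×t = 7.47×12.2 = 91.13 oscillations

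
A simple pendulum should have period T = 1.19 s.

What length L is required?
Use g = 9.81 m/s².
T = 2π√(L/g) → L = g(T/2π)² = 9.81×(1.19/2π)² = 0.3519 m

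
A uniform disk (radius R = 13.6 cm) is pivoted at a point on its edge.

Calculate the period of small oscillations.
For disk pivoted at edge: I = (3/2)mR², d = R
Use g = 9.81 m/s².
I/m = (3/2)R² = 0.02774 m²; d = R = 0.136 m
T = 2π√((3/2)R²/(gR)) = 2π√(3R/(2g)) = 0.9061 s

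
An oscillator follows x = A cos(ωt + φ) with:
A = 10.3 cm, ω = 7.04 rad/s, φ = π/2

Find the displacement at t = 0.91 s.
x = A cos(ωt + φ) = 10.3×cos(7.04×0.91 + π/2) = -1.266 cm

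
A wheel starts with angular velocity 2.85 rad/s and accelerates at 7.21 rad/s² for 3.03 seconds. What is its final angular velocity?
ω = ω₀ + αt = 2.85 + 7.21 × 3.03 = 24.7 rad/s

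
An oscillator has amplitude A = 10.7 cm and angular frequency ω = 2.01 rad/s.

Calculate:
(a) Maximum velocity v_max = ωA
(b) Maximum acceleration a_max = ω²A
v_max = ωA = 2.01×0.107 = 0.2151 m/s
a_max = ω²A = 2.01²×0.107 = 0.4323 m/s²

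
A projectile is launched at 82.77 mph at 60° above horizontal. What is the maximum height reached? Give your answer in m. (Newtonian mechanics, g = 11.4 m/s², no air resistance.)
H = v₀²sin²(θ)/(2g) (with unit conversion) = 45.04 m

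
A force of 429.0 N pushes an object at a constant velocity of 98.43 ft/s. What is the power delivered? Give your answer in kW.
P = Fv = 429 N × 30 m/s = 1.287e+04 W = 12.87 kW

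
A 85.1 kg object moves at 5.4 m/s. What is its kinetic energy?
KE = ½mv² = ½×85.1×5.4² = 1240.758 J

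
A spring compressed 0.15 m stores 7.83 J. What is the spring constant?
PE = ½kx² → k = 2PE/x² = 2×7.83/0.15² = 696.0 N/m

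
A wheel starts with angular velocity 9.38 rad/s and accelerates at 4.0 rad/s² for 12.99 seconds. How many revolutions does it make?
θ = ω₀t + ½αt² = 9.38×12.99 + ½×4.0×12.99² = 459.33 rad
Revolutions = θ/(2π) = 459.33/(2π) = 73.1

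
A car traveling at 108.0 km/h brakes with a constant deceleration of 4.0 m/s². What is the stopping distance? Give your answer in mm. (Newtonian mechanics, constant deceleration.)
d = v₀² / (2a) (with unit conversion) = 112500.0 mm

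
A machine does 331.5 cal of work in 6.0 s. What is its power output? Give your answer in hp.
P = W/t = 1387 J / 6 s = 231.2 W = 0.31 hp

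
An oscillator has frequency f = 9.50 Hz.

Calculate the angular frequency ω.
ω = 2πf = 2π×9.5 = 59.69 rad/s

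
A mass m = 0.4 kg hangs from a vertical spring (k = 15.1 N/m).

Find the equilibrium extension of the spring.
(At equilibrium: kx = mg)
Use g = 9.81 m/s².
x_eq = mg/k = 0.4×9.81/15.1 = 0.2599 m = 25.99 cm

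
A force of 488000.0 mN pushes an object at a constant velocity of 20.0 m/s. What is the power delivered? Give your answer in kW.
P = Fv = 488 N × 20 m/s = 9760 W = 9.76 kW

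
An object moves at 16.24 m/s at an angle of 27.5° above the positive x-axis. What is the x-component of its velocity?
vₓ = v cos(θ) = 16.24 × cos(27.5°) = 14.41 m/s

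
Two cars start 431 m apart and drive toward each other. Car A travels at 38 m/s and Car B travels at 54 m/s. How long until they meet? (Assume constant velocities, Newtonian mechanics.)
Combined speed: v_combined = 38 + 54 = 92 m/s
Time to meet: t = d/92 = 431/92 = 4.68 s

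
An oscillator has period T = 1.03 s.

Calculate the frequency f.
f = 1/T = 1/1.03 = 0.9709 Hz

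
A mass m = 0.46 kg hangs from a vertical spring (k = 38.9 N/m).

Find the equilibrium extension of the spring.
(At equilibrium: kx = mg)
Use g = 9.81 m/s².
x_eq = mg/k = 0.46×9.81/38.9 = 0.116 m = 11.6 cm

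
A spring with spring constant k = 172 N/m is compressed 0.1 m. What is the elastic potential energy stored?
PE = ½kx² = ½×172×0.1² = 0.86 J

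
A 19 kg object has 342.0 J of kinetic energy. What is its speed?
KE = ½mv² → v = √(2KE/m) = √(2×342.0/19) = 6.0 m/s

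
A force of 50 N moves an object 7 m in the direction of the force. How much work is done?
W = Fd = 50×7 = 350.0 J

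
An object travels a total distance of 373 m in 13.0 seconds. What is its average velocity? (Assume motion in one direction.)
v_avg = Δd / Δt = 373 / 13.0 = 28.69 m/s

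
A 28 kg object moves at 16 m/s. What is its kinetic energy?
KE = ½mv² = ½×28×16² = 3584.0 J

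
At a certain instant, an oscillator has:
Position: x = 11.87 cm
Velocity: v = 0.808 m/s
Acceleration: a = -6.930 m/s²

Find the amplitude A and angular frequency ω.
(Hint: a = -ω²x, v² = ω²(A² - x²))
a = −ω²x → ω = √(|a|/x) = √(6.93/0.1187) = 7.641 rad/s
v² = ω²(A² − x²) → A = √(x² + v²/ω²) = √(0.1187² + 0.808²/7.641²) = 0.159 m = 15.9 cm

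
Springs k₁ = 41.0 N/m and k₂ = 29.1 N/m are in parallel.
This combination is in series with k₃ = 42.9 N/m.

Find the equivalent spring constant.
k₁₂ = k₁ + k₂ = 70.1 N/m (parallel)
1/k_eq = 1/k₁₂ + 1/k₃ → k_eq = 26.61 N/m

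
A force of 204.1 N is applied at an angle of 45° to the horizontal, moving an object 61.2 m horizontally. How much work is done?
W = Fd cosθ = 204.1×61.2×cos(45°) = 8832.4 J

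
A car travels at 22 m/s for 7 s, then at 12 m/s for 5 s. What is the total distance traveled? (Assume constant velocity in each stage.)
d₁ = v₁t₁ = 22 × 7 = 154 m
d₂ = v₂t₂ = 12 × 5 = 60 m
d_total = 154 + 60 = 214 m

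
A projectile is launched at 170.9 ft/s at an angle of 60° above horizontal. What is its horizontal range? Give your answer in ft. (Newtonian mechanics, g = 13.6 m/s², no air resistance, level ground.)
R = v₀² sin(2θ) / g (with unit conversion) = 566.9 ft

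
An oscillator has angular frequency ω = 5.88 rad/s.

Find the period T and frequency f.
T = 2π/ω = 2π/5.88 = 1.069 s; f = ω/2π = 0.9358 Hz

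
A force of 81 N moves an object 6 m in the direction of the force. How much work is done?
W = Fd = 81×6 = 486.0 J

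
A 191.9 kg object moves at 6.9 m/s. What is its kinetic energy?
KE = ½mv² = ½×191.9×6.9² = 4568.18 J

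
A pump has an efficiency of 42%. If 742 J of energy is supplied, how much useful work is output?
W_out = η × W_in = 0.42 × 742 = 311.64 J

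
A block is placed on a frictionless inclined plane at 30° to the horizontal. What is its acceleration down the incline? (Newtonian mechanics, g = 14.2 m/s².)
a = g sin(θ) = 14.2 × sin(30°) = 14.2 × 0.5 = 7.1 m/s²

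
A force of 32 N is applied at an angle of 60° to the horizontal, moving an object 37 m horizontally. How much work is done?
W = Fd cosθ = 32×37×cos(60°) = 592.0 J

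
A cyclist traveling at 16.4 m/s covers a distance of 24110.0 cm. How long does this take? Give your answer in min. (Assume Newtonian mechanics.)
t = d/v (with unit conversion) = 0.245 min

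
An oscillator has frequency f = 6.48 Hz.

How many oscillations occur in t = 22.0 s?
n = f×t = 6.48×22.0 = 142.6 oscillations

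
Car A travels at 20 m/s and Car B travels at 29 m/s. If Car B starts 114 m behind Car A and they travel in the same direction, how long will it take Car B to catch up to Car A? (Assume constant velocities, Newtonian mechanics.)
Relative speed: v_rel = 29 - 20 = 9 m/s
Time to catch: t = d₀/v_rel = 114/9 = 12.67 s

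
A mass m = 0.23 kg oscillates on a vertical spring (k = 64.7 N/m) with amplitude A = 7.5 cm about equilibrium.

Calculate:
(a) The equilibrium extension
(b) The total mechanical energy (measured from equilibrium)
x_eq = mg/k = 0.23×9.81/64.7 = 0.03487 m = 3.487 cm
E = ½kA² = ½×64.7×(0.075)² = 0.182 J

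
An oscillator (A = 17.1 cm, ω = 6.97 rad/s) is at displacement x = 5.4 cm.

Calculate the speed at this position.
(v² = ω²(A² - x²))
v = ω√(A² − x²) = 6.97×√(0.171² − 0.054²) = 1.131 m/s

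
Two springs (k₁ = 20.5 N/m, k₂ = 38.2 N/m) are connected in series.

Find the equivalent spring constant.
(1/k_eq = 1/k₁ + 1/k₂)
1/k_eq = 1/20.5 + 1/38.2 = 0.074958; k_eq = 13.34 N/m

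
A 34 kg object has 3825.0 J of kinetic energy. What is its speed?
KE = ½mv² → v = √(2KE/m) = √(2×3825.0/34) = 15.0 m/s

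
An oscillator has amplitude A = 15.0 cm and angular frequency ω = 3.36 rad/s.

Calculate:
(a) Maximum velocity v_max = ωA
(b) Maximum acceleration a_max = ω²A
v_max = ωA = 3.36×0.15 = 0.504 m/s
a_max = ω²A = 3.36²×0.15 = 1.693 m/s²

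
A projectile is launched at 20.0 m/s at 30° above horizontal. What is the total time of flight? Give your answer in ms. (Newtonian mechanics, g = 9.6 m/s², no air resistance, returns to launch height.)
T = 2v₀sin(θ)/g (with unit conversion) = 2083.0 ms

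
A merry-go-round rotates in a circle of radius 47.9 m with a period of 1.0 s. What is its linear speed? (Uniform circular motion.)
v = 2πr/T = 2π×47.9/1.0 = 300.96 m/s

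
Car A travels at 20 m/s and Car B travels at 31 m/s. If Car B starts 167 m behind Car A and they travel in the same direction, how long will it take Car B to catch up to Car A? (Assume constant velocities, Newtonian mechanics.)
Relative speed: v_rel = 31 - 20 = 11 m/s
Time to catch: t = d₀/v_rel = 167/11 = 15.18 s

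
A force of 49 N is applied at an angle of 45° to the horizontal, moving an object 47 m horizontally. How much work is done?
W = Fd cosθ = 49×47×cos(45°) = 1628.5 J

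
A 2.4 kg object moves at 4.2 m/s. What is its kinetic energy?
KE = ½mv² = ½×2.4×4.2² = 21.168 J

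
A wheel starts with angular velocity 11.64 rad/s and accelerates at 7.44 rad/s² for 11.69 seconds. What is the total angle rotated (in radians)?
θ = ω₀t + ½αt² = 11.64×11.69 + ½×7.44×11.69² = 644.43 rad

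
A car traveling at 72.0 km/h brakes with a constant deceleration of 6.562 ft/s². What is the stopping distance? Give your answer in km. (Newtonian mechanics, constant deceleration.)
d = v₀² / (2a) (with unit conversion) = 0.1 km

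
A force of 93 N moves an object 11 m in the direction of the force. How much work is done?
W = Fd = 93×11 = 1023.0 J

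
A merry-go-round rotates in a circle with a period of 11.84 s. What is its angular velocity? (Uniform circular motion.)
ω = 2π/T = 2π/11.84 = 0.5307 rad/s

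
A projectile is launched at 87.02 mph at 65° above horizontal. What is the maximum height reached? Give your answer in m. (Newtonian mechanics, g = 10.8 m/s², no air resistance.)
H = v₀²sin²(θ)/(2g) (with unit conversion) = 57.55 m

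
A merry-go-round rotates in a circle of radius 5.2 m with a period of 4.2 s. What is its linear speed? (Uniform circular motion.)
v = 2πr/T = 2π×5.2/4.2 = 7.78 m/s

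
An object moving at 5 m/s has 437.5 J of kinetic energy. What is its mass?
KE = ½mv² → m = 2KE/v² = 2×437.5/5² = 35.0 kg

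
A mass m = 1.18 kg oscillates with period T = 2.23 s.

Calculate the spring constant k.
T = 2π√(m/k) → k = m(2π/T)² = 1.18×(2π/2.23)² = 9.368 N/m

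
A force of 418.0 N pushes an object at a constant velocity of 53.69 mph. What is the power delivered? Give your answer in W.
P = Fv = 418 N × 24 m/s = 1.003e+04 W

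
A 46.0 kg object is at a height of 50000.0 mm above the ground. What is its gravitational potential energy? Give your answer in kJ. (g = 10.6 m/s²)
PE = mgh = 46 kg × 10.6 m/s² × 50 m = 2.438e+04 J = 24.38 kJ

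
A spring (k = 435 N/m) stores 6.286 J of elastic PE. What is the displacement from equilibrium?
PE = ½kx² → x = √(2PE/k) = √(2×6.286/435) = 0.17 m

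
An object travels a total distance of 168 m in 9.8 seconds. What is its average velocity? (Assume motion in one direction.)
v_avg = Δd / Δt = 168 / 9.8 = 17.14 m/s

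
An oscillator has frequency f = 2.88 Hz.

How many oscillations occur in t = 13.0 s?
n = f×t = 2.88×13.0 = 37.44 oscillations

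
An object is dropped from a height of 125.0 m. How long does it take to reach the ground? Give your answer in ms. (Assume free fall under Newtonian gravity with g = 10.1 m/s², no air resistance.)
t = √(2h/g) (with unit conversion) = 4975.0 ms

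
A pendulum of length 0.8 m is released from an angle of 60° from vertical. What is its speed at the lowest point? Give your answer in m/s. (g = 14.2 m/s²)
h = L(1 − cosθ) = 0.8×(1 − cos60°) = 0.4 m
v = √(2gh) = √(2×14.2×0.4) = 3.37 m/s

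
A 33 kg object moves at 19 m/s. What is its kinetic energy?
KE = ½mv² = ½×33×19² = 5956.5 J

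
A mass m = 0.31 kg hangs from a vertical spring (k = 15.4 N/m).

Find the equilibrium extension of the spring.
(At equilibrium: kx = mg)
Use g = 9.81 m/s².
x_eq = mg/k = 0.31×9.81/15.4 = 0.1975 m = 19.75 cm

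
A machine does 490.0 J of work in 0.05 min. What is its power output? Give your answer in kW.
P = W/t = 490 J / 3 s = 163.3 W = 0.1633 kW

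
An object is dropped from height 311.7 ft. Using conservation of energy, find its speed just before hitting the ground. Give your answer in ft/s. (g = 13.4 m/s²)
mgh = ½mv² → v = √(2gh) = √(2×13.4×95.01) = 50.46 m/s = 165.5 ft/s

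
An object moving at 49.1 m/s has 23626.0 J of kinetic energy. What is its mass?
KE = ½mv² → m = 2KE/v² = 2×23626.0/49.1² = 19.6 kg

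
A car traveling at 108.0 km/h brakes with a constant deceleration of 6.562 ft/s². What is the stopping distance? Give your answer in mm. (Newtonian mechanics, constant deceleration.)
d = v₀² / (2a) (with unit conversion) = 225000.0 mm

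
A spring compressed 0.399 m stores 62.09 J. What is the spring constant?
PE = ½kx² → k = 2PE/x² = 2×62.09/0.399² = 780.0 N/m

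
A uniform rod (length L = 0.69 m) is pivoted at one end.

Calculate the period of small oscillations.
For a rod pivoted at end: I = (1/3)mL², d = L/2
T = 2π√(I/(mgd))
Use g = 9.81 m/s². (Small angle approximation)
I/m = (1/3)L² = 0.1587 m²; d = L/2 = 0.345 m
T = 2π√(I/(mgd)) = 2π√(0.1587/(9.81×0.345)) = 1.361 s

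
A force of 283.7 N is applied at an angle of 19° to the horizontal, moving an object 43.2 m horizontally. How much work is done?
W = Fd cosθ = 283.7×43.2×cos(19°) = 11588.0 J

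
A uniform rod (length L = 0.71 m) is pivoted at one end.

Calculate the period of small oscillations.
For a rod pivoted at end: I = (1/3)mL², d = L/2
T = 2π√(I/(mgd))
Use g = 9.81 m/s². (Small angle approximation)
I/m = (1/3)L² = 0.168 m²; d = L/2 = 0.355 m
T = 2π√(I/(mgd)) = 2π√(0.168/(9.81×0.355)) = 1.38 s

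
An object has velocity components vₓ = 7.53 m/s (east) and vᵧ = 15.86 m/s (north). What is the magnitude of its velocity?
|v| = √(vₓ² + vᵧ²) = √(7.53² + 15.86²) = √(308.24) = 17.56 m/s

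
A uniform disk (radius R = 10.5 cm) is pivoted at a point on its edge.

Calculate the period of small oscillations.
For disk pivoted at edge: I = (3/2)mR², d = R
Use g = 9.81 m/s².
I/m = (3/2)R² = 0.01654 m²; d = R = 0.105 m
T = 2π√((3/2)R²/(gR)) = 2π√(3R/(2g)) = 0.7961 s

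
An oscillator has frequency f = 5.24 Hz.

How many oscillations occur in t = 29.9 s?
n = f×t = 5.24×29.9 = 156.7 oscillations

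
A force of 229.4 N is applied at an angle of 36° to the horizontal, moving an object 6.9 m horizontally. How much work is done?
W = Fd cosθ = 229.4×6.9×cos(36°) = 1280.6 J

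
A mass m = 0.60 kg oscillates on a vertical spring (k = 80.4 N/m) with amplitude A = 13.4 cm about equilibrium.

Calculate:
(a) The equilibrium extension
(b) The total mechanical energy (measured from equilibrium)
x_eq = mg/k = 0.6×9.81/80.4 = 0.07321 m = 7.321 cm
E = ½kA² = ½×80.4×(0.134)² = 0.7218 J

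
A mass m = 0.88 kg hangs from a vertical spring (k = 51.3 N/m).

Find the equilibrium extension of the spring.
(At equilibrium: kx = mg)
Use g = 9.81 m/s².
x_eq = mg/k = 0.88×9.81/51.3 = 0.1683 m = 16.83 cm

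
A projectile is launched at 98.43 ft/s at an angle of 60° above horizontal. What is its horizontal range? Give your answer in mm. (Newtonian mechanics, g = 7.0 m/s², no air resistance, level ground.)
R = v₀² sin(2θ) / g (with unit conversion) = 111400.0 mm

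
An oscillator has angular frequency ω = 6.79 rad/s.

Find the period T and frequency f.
T = 2π/ω = 2π/6.79 = 0.9254 s; f = ω/2π = 1.081 Hz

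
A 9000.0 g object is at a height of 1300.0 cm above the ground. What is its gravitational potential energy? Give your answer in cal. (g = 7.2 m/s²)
PE = mgh = 9 kg × 7.2 m/s² × 13 m = 842.4 J = 201.3 cal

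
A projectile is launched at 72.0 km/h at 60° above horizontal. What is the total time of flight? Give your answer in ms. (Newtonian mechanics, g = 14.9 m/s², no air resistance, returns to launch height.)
T = 2v₀sin(θ)/g (with unit conversion) = 2325.0 ms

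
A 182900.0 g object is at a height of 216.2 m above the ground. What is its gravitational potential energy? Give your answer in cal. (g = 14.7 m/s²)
PE = mgh = 182.9 kg × 14.7 m/s² × 216.2 m = 5.813e+05 J = 138900.0 cal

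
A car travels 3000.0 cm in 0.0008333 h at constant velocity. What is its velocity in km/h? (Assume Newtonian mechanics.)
v = d/t (with unit conversion) = 36.0 km/h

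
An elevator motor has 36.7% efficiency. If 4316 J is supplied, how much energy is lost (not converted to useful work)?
W_out = η × W_in = 0.367×4316 = 1584.0 J
W_lost = W_in − W_out = 4316 − 1584.0 = 2732.0 J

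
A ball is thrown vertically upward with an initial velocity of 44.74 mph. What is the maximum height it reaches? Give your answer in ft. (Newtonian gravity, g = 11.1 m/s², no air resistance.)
h_max = v₀²/(2g) (with unit conversion) = 59.12 ft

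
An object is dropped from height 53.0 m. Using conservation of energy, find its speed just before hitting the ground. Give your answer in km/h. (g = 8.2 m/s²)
mgh = ½mv² → v = √(2gh) = √(2×8.2×53) = 29.48 m/s = 106.1 km/h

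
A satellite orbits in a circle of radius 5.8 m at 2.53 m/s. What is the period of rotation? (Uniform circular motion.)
T = 2πr/v = 2π×5.8/2.53 = 14.4 s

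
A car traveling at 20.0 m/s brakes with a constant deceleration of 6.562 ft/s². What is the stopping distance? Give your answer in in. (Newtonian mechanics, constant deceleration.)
d = v₀² / (2a) (with unit conversion) = 3937.0 in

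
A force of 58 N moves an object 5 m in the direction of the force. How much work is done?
W = Fd = 58×5 = 290.0 J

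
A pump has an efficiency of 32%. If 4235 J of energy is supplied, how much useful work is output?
W_out = η × W_in = 0.32 × 4235 = 1355.2 J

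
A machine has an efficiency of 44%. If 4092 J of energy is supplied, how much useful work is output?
W_out = η × W_in = 0.44 × 4092 = 1800.5 J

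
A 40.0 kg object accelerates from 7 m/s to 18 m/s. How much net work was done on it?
W_net = ΔKE = ½m(v₂² − v₁²) = ½×40.0×(18² − 7²) = 5500.0 J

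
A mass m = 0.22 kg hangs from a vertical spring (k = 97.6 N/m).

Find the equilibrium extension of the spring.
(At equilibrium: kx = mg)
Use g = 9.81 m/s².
x_eq = mg/k = 0.22×9.81/97.6 = 0.02211 m = 2.211 cm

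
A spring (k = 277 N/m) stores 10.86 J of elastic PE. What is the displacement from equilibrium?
PE = ½kx² → x = √(2PE/k) = √(2×10.86/277) = 0.28 m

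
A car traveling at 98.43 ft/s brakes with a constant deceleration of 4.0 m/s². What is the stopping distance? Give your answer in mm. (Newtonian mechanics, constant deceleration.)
d = v₀² / (2a) (with unit conversion) = 112500.0 mm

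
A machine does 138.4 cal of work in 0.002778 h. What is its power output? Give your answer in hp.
P = W/t = 579.1 J / 10 s = 57.9 W = 0.07765 hp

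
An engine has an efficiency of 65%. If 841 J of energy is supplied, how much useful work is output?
W_out = η × W_in = 0.65 × 841 = 546.65 J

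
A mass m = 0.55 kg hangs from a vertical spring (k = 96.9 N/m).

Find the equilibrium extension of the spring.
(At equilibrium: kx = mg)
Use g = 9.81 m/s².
x_eq = mg/k = 0.55×9.81/96.9 = 0.05568 m = 5.568 cm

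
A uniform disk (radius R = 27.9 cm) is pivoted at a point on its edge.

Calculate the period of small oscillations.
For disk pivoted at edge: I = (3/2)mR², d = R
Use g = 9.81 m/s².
I/m = (3/2)R² = 0.1168 m²; d = R = 0.279 m
T = 2π√((3/2)R²/(gR)) = 2π√(3R/(2g)) = 1.298 s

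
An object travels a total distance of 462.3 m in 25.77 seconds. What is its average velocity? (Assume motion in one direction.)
v_avg = Δd / Δt = 462.3 / 25.77 = 17.94 m/s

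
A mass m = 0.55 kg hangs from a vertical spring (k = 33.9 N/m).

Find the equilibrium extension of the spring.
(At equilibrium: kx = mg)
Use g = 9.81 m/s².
x_eq = mg/k = 0.55×9.81/33.9 = 0.1592 m = 15.92 cm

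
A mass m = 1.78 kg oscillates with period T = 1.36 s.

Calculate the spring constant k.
T = 2π√(m/k) → k = m(2π/T)² = 1.78×(2π/1.36)² = 37.99 N/m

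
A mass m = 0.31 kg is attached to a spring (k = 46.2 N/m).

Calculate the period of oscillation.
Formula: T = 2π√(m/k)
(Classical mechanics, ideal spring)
T = 2π√(m/k) = 2π√(0.31/46.2) = 0.5147 s; f = 1/T = 1.943 Hz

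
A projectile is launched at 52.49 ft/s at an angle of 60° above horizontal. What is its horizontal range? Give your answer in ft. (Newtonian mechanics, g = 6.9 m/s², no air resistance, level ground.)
R = v₀² sin(2θ) / g (with unit conversion) = 105.4 ft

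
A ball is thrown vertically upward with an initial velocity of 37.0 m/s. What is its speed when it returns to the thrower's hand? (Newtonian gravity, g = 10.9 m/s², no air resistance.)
By conservation of energy, the ball returns at the same speed = 37.0 m/s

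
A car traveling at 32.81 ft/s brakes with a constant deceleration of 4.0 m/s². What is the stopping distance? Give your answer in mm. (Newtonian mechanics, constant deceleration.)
d = v₀² / (2a) (with unit conversion) = 12500.0 mm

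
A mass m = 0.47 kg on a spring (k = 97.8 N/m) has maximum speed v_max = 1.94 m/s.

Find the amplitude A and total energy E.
½mv²_max = ½kA² → A = v_max√(m/k) = 1.94×√(0.47/97.8) = 0.1345 m = 13.45 cm
E = ½mv²_max = ½×0.47×1.94² = 0.8844 J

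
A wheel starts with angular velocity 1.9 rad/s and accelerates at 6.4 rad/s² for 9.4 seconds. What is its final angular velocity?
ω = ω₀ + αt = 1.9 + 6.4 × 9.4 = 62.06 rad/s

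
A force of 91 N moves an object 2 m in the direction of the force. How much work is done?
W = Fd = 91×2 = 182.0 J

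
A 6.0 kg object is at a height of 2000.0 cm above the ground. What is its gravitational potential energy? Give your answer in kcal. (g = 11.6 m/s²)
PE = mgh = 6 kg × 11.6 m/s² × 20 m = 1392 J = 0.3327 kcal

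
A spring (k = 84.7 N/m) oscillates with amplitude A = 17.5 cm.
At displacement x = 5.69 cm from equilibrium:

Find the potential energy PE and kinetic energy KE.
E_total = ½kA² = ½×84.7×(0.175)² = 1.297 J
PE = ½kx² = ½×84.7×(0.0569)² = 0.1371 J
KE = E_total − PE = 1.16 J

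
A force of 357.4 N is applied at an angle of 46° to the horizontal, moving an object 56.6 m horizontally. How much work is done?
W = Fd cosθ = 357.4×56.6×cos(46°) = 14052.0 J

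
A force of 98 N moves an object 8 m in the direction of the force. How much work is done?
W = Fd = 98×8 = 784.0 J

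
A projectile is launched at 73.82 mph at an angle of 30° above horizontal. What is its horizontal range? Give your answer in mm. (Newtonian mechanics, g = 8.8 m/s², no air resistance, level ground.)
R = v₀² sin(2θ) / g (with unit conversion) = 107200.0 mm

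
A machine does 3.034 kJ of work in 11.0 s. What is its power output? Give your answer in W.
P = W/t = 3034 J / 11 s = 275.8 W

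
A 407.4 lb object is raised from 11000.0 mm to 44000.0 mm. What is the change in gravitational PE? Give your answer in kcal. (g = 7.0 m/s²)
ΔPE = mg(h₂ − h₁) = 184.8 kg × 7.0 m/s² × (44 − 11) m = 4.269e+04 J = 10.2 kcal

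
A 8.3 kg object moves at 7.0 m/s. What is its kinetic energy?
KE = ½mv² = ½×8.3×7.0² = 203.35 J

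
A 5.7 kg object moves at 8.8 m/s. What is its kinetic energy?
KE = ½mv² = ½×5.7×8.8² = 220.704 J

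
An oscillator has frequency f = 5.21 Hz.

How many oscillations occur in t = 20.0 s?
n = f×t = 5.21×20.0 = 104.2 oscillations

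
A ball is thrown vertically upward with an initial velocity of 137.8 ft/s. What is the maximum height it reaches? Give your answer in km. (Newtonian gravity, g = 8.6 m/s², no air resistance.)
h_max = v₀²/(2g) (with unit conversion) = 0.1026 km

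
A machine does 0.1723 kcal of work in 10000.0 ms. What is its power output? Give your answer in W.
P = W/t = 720.9 J / 10 s = 72.09 W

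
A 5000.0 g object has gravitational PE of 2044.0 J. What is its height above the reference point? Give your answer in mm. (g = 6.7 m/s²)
PE = mgh → h = PE/(mg) = 2044 J / (5 kg × 6.7 m/s²) = 61.01 m = 61010.0 mm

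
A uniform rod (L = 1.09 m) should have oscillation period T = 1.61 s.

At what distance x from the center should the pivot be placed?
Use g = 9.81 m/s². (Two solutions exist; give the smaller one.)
T = 2π√((L²/12 + x²)/(gx)). Let c = T²g/(4π²) = 0.6441.
x² − cx + L²/12 = 0 → x = (c − √(c² − L²/3))/2 = 0.2534 m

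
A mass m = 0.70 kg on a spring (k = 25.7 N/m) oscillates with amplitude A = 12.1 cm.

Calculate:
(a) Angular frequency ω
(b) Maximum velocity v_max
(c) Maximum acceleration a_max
ω = √(k/m) = √(25.7/0.7) = 6.059 rad/s
v_max = ωA = 6.059×0.121 = 0.7332 m/s
a_max = ω²A = 6.059²×0.121 = 4.442 m/s²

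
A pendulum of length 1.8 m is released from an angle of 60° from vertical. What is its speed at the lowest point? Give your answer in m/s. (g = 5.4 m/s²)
h = L(1 − cosθ) = 1.8×(1 − cos60°) = 0.9 m
v = √(2gh) = √(2×5.4×0.9) = 3.118 m/s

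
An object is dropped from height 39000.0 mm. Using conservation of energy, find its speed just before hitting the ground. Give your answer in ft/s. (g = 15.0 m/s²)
mgh = ½mv² → v = √(2gh) = √(2×15.0×39) = 34.21 m/s = 112.2 ft/s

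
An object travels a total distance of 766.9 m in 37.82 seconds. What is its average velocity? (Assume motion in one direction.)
v_avg = Δd / Δt = 766.9 / 37.82 = 20.28 m/s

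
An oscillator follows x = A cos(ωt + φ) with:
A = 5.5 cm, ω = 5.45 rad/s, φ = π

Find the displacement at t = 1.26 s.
x = A cos(ωt + φ) = 5.5×cos(5.45×1.26 + π) = -4.589 cm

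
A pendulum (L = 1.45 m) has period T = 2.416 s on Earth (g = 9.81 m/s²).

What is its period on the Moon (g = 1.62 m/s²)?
T = 2π√(L/g), so T_moon/T_earth = √(g_earth/g_moon)
T_moon = 2π√(1.45/1.62) = 5.944 s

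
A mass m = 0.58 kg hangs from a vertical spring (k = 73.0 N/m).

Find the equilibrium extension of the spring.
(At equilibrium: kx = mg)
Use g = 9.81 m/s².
x_eq = mg/k = 0.58×9.81/73.0 = 0.07794 m = 7.794 cm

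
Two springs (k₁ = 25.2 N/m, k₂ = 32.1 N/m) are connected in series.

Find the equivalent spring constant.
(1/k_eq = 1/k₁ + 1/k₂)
1/k_eq = 1/25.2 + 1/32.1 = 0.070835; k_eq = 14.12 N/m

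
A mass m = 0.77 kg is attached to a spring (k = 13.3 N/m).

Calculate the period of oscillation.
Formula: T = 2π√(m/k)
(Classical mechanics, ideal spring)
T = 2π√(m/k) = 2π√(0.77/13.3) = 1.512 s; f = 1/T = 0.6615 Hz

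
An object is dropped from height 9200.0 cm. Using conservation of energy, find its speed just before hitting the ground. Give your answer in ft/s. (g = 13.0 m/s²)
mgh = ½mv² → v = √(2gh) = √(2×13.0×92) = 48.91 m/s = 160.5 ft/s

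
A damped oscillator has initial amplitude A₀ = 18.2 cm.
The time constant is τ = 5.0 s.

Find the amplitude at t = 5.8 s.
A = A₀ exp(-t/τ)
A = A₀ exp(−t/τ) = 18.2×exp(−5.8/5.0) = 5.705 cm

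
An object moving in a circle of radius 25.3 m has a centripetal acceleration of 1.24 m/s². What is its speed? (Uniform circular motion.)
v = √(a_c × r) = √(1.24 × 25.3) = 5.6 m/s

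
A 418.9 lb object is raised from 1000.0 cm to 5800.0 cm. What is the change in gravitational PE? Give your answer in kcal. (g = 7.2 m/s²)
ΔPE = mg(h₂ − h₁) = 190 kg × 7.2 m/s² × (58 − 10) m = 6.567e+04 J = 15.69 kcal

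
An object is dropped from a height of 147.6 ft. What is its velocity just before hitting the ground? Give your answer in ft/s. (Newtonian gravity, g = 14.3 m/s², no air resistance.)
v = √(2gh) (with unit conversion) = 117.7 ft/s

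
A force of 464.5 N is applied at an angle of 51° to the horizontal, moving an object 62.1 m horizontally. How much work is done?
W = Fd cosθ = 464.5×62.1×cos(51°) = 18153.0 J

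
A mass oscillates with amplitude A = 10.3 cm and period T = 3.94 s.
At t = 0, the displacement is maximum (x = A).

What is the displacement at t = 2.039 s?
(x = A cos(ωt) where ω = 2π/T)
ω = 2π/T = 2π/3.94 = 1.595 rad/s
x = A cos(ωt) = 10.3×cos(1.595×2.039) = -10.24 cm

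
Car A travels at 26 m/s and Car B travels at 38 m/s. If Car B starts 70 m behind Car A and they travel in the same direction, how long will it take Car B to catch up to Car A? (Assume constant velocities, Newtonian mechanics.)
Relative speed: v_rel = 38 - 26 = 12 m/s
Time to catch: t = d₀/v_rel = 70/12 = 5.83 s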